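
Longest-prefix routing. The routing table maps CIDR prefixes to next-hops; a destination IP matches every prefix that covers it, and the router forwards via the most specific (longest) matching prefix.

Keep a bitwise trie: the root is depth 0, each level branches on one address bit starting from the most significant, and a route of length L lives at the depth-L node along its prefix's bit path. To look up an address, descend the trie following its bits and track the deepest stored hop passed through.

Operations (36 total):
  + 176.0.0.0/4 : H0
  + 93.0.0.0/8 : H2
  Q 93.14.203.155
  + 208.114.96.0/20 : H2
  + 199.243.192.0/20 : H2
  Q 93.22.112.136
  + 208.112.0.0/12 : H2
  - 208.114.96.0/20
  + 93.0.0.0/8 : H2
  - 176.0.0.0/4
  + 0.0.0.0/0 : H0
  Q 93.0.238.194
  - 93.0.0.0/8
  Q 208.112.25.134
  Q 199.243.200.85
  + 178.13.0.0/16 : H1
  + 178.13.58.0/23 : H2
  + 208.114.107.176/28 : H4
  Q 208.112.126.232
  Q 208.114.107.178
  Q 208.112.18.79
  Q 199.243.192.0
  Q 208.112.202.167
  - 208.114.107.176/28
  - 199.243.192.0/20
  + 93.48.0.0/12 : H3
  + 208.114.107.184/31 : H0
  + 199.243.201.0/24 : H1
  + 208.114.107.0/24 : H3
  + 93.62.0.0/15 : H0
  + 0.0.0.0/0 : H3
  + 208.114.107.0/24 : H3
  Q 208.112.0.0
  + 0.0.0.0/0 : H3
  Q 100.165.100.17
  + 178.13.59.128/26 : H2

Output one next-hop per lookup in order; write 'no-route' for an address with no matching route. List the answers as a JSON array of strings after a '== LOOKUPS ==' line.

Apply in order:
  + 176.0.0.0/4 (H0) depth=4
  + 93.0.0.0/8 (H2) depth=8
  lookup 93.14.203.155: bits 01011101 walk d0:-→d1:-→d2:-→d3:-→d4:-→d5:-→d6:-→d7:-→d8:H2 -> H2
  + 208.114.96.0/20 (H2) depth=20
  + 199.243.192.0/20 (H2) depth=20
  lookup 93.22.112.136: bits 01011101 walk d0:-→d1:-→d2:-→d3:-→d4:-→d5:-→d6:-→d7:-→d8:H2 -> H2
  + 208.112.0.0/12 (H2) depth=12
  del 208.114.96.0/20 (clear depth 20)
  + 93.0.0.0/8 (H2) depth=8
  del 176.0.0.0/4 (clear depth 4)
  + 0.0.0.0/0 (H0) depth=0
  lookup 93.0.238.194: bits 01011101 walk d0:H0→d1:-→d2:-→d3:-→d4:-→d5:-→d6:-→d7:-→d8:H2 -> H2
  del 93.0.0.0/8 (clear depth 8)
  lookup 208.112.25.134: bits 11010000011100 walk d0:H0→d1:-→d2:-→d3:-→d4:-→d5:-→d6:-→d7:-→d8:-→d9:-→d10:-→d11:-→d12:H2→d13:-→d14:- -> H2
  lookup 199.243.200.85: bits 11000111111100111100 walk d0:H0→d1:-→d2:-→d3:-→d4:-→d5:-→d6:-→d7:-→d8:-→d9:-→d10:-→d11:-→d12:-→d13:-→d14:-→d15:-→d16:-→d17:-→d18:-→d19:-→d20:H2 -> H2
  + 178.13.0.0/16 (H1) depth=16
  + 178.13.58.0/23 (H2) depth=23
  + 208.114.107.176/28 (H4) depth=28
  lookup 208.112.126.232: bits 11010000011100 walk d0:H0→d1:-→d2:-→d3:-→d4:-→d5:-→d6:-→d7:-→d8:-→d9:-→d10:-→d11:-→d12:H2→d13:-→d14:- -> H2
  lookup 208.114.107.178: bits 1101000001110010011010111011 walk d0:H0→d1:-→d2:-→d3:-→d4:-→d5:-→d6:-→d7:-→d8:-→d9:-→d10:-→d11:-→d12:H2→d13:-→d14:-→d15:-→d16:-→d17:-→d18:-→d19:-→d20:-→d21:-→d22:-→d23:-→d24:-→d25:-→d26:-→d27:-→d28:H4 -> H4
  lookup 208.112.18.79: bits 11010000011100 walk d0:H0→d1:-→d2:-→d3:-→d4:-→d5:-→d6:-→d7:-→d8:-→d9:-→d10:-→d11:-→d12:H2→d13:-→d14:- -> H2
  lookup 199.243.192.0: bits 11000111111100111100 walk d0:H0→d1:-→d2:-→d3:-→d4:-→d5:-→d6:-→d7:-→d8:-→d9:-→d10:-→d11:-→d12:-→d13:-→d14:-→d15:-→d16:-→d17:-→d18:-→d19:-→d20:H2 -> H2
  lookup 208.112.202.167: bits 11010000011100 walk d0:H0→d1:-→d2:-→d3:-→d4:-→d5:-→d6:-→d7:-→d8:-→d9:-→d10:-→d11:-→d12:H2→d13:-→d14:- -> H2
  del 208.114.107.176/28 (clear depth 28)
  del 199.243.192.0/20 (clear depth 20)
  + 93.48.0.0/12 (H3) depth=12
  + 208.114.107.184/31 (H0) depth=31
  + 199.243.201.0/24 (H1) depth=24
  + 208.114.107.0/24 (H3) depth=24
  + 93.62.0.0/15 (H0) depth=15
  + 0.0.0.0/0 (H3) depth=0
  + 208.114.107.0/24 (H3) depth=24
  lookup 208.112.0.0: bits 11010000011100 walk d0:H3→d1:-→d2:-→d3:-→d4:-→d5:-→d6:-→d7:-→d8:-→d9:-→d10:-→d11:-→d12:H2→d13:-→d14:- -> H2
  + 0.0.0.0/0 (H3) depth=0
  lookup 100.165.100.17: bits 01 walk d0:H3→d1:-→d2:- -> H3
  + 178.13.59.128/26 (H2) depth=26

== LOOKUPS ==
["H2","H2","H2","H2","H2","H2","H4","H2","H2","H2","H2","H3"]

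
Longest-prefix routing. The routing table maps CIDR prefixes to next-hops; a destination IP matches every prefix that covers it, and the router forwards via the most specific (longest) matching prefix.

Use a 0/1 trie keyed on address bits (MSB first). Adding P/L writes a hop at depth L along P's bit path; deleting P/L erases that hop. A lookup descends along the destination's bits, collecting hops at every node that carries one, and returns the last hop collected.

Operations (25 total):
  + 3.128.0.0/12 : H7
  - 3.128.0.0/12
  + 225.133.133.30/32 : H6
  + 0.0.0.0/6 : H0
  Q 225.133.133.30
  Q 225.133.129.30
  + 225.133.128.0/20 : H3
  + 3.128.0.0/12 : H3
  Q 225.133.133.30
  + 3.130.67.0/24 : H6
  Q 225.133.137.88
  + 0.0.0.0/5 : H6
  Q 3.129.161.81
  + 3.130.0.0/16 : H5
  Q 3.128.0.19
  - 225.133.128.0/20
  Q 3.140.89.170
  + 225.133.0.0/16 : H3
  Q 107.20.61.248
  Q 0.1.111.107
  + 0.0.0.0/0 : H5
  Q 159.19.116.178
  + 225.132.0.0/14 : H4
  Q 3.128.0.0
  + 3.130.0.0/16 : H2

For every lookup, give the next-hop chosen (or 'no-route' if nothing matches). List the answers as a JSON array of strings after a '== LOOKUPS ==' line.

Apply in order:
  add 3.128.0.0/12 -> H7 at depth 12
  - 3.128.0.0/12 clear@12
  add 225.133.133.30/32 -> H6 at depth 32
  add 0.0.0.0/6 -> H0 at depth 6
  lookup 225.133.133.30: bits 11100001100001011000010100011110 walk d0:-→d1:-→d2:-→d3:-→d4:-→d5:-→d6:-→d7:-→d8:-→d9:-→d10:-→d11:-→d12:-→d13:-→d14:-→d15:-→d16:-→d17:-→d18:-→d19:-→d20:-→d21:-→d22:-→d23:-→d24:-→d25:-→d26:-→d27:-→d28:-→d29:-→d30:-→d31:-→d32:H6 -> H6
  lookup 225.133.129.30: bits 111000011000010110000 walk d0:-→d1:-→d2:-→d3:-→d4:-→d5:-→d6:-→d7:-→d8:-→d9:-→d10:-→d11:-→d12:-→d13:-→d14:-→d15:-→d16:-→d17:-→d18:-→d19:-→d20:-→d21:- -> no-route
  add 225.133.128.0/20 -> H3 at depth 20
  add 3.128.0.0/12 -> H3 at depth 12
  lookup 225.133.133.30: bits 11100001100001011000010100011110 walk d0:-→d1:-→d2:-→d3:-→d4:-→d5:-→d6:-→d7:-→d8:-→d9:-→d10:-→d11:-→d12:-→d13:-→d14:-→d15:-→d16:-→d17:-→d18:-→d19:-→d20:H3→d21:-→d22:-→d23:-→d24:-→d25:-→d26:-→d27:-→d28:-→d29:-→d30:-→d31:-→d32:H6 -> H6
  add 3.130.67.0/24 -> H6 at depth 24
  lookup 225.133.137.88: bits 11100001100001011000 walk d0:-→d1:-→d2:-→d3:-→d4:-→d5:-→d6:-→d7:-→d8:-→d9:-→d10:-→d11:-→d12:-→d13:-→d14:-→d15:-→d16:-→d17:-→d18:-→d19:-→d20:H3 -> H3
  add 0.0.0.0/5 -> H6 at depth 5
  lookup 3.129.161.81: bits 00000011100000 walk d0:-→d1:-→d2:-→d3:-→d4:-→d5:H6→d6:H0→d7:-→d8:-→d9:-→d10:-→d11:-→d12:H3→d13:-→d14:- -> H3
  add 3.130.0.0/16 -> H5 at depth 16
  lookup 3.128.0.19: bits 00000011100000 walk d0:-→d1:-→d2:-→d3:-→d4:-→d5:H6→d6:H0→d7:-→d8:-→d9:-→d10:-→d11:-→d12:H3→d13:-→d14:- -> H3
  - 225.133.128.0/20 clear@20
  lookup 3.140.89.170: bits 000000111000 walk d0:-→d1:-→d2:-→d3:-→d4:-→d5:H6→d6:H0→d7:-→d8:-→d9:-→d10:-→d11:-→d12:H3 -> H3
  add 225.133.0.0/16 -> H3 at depth 16
  lookup 107.20.61.248: bits 0 walk d0:-→d1:- -> no-route
  lookup 0.1.111.107: bits 000000 walk d0:-→d1:-→d2:-→d3:-→d4:-→d5:H6→d6:H0 -> H0
  add 0.0.0.0/0 -> H5 at depth 0
  lookup 159.19.116.178: bits 1 walk d0:H5→d1:- -> H5
  add 225.132.0.0/14 -> H4 at depth 14
  lookup 3.128.0.0: bits 00000011100000 walk d0:H5→d1:-→d2:-→d3:-→d4:-→d5:H6→d6:H0→d7:-→d8:-→d9:-→d10:-→d11:-→d12:H3→d13:-→d14:- -> H3
  add 3.130.0.0/16 -> H2 at depth 16

== LOOKUPS ==
["H6","no-route","H6","H3","H3","H3","H3","no-route","H0","H5","H3"]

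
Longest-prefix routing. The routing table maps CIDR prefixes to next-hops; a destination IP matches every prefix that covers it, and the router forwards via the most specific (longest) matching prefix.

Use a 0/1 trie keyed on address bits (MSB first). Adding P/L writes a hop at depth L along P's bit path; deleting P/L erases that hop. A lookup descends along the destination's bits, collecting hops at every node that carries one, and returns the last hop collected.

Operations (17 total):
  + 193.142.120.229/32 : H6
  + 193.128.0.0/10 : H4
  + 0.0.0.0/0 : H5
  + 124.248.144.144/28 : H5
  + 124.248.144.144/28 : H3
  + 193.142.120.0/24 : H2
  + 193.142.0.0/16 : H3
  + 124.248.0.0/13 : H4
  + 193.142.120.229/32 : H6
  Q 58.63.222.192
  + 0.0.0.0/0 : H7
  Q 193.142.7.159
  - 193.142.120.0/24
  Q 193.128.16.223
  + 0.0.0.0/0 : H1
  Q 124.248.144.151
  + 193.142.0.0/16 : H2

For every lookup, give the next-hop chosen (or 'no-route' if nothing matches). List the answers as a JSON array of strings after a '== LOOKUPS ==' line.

Process each operation:
  + 193.142.120.229/32 (H6) depth=32
  + 193.128.0.0/10 (H4) depth=10
  + 0.0.0.0/0 (H5) depth=0
  + 124.248.144.144/28 (H5) depth=28
  + 124.248.144.144/28 (H3) depth=28
  + 193.142.120.0/24 (H2) depth=24
  + 193.142.0.0/16 (H3) depth=16
  + 124.248.0.0/13 (H4) depth=13
  + 193.142.120.229/32 (H6) depth=32
  lookup 58.63.222.192: bits 0 walk d0:H5→d1:- -> H5
  + 0.0.0.0/0 (H7) depth=0
  lookup 193.142.7.159: bits 11000001100011100 walk d0:H7→d1:-→d2:-→d3:-→d4:-→d5:-→d6:-→d7:-→d8:-→d9:-→d10:H4→d11:-→d12:-→d13:-→d14:-→d15:-→d16:H3→d17:- -> H3
  del 193.142.120.0/24 (clear depth 24)
  lookup 193.128.16.223: bits 110000011000 walk d0:H7→d1:-→d2:-→d3:-→d4:-→d5:-→d6:-→d7:-→d8:-→d9:-→d10:H4→d11:-→d12:- -> H4
  + 0.0.0.0/0 (H1) depth=0
  lookup 124.248.144.151: bits 0111110011111000100100001001 walk d0:H1→d1:-→d2:-→d3:-→d4:-→d5:-→d6:-→d7:-→d8:-→d9:-→d10:-→d11:-→d12:-→d13:H4→d14:-→d15:-→d16:-→d17:-→d18:-→d19:-→d20:-→d21:-→d22:-→d23:-→d24:-→d25:-→d26:-→d27:-→d28:H3 -> H3
  + 193.142.0.0/16 (H2) depth=16

== LOOKUPS ==
["H5","H3","H4","H3"]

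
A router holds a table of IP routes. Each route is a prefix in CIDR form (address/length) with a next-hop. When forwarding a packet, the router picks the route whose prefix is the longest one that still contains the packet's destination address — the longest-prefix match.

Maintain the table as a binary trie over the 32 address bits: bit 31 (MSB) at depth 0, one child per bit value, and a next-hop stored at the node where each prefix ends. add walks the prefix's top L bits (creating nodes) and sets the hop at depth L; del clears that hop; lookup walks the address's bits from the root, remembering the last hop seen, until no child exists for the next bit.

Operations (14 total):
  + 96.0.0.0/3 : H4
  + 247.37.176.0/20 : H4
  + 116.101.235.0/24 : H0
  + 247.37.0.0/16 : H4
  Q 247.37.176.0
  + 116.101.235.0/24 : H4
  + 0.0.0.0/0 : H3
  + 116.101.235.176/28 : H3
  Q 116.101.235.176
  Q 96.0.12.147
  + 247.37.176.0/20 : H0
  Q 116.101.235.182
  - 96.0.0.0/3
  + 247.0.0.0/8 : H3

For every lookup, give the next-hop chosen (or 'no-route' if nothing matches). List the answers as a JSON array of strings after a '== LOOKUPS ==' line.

Apply in order:
  add 96.0.0.0/3 -> H4 at depth 3
  add 247.37.176.0/20 -> H4 at depth 20
  add 116.101.235.0/24 -> H0 at depth 24
  add 247.37.0.0/16 -> H4 at depth 16
  Q 247.37.176.0: descend 11110111001001011011 ; hops seen [H4,H4] ; pick H4
  add 116.101.235.0/24 -> H4 at depth 24
  add 0.0.0.0/0 -> H3 at depth 0
  add 116.101.235.176/28 -> H3 at depth 28
  Q 116.101.235.176: descend 0111010001100101111010111011 ; hops seen [H3,H4,H4,H3] ; pick H3
  Q 96.0.12.147: descend 011 ; hops seen [H3,H4] ; pick H4
  add 247.37.176.0/20 -> H0 at depth 20
  Q 116.101.235.182: descend 0111010001100101111010111011 ; hops seen [H3,H4,H4,H3] ; pick H3
  - 96.0.0.0/3 clear@3
  add 247.0.0.0/8 -> H3 at depth 8

== LOOKUPS ==
["H4","H3","H4","H3"]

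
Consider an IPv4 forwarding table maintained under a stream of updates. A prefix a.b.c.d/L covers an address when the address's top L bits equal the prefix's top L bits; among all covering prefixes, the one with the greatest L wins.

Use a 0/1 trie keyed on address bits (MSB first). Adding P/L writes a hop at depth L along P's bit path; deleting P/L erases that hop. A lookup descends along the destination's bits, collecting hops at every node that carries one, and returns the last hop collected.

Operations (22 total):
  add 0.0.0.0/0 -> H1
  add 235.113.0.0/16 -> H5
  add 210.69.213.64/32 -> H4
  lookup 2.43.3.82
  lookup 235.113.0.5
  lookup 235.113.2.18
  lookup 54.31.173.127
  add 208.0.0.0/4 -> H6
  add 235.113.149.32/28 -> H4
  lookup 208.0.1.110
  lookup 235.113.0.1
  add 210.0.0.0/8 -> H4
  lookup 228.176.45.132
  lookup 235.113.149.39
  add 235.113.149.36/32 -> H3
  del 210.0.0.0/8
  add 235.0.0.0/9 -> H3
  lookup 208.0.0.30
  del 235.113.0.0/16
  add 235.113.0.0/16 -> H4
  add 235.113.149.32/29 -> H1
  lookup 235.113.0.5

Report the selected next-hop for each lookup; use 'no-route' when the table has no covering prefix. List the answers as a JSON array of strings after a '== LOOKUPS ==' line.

Apply in order:
  add 0.0.0.0/0 -> H1 at depth 0
  add 235.113.0.0/16 -> H5 at depth 16
  add 210.69.213.64/32 -> H4 at depth 32
  Q 2.43.3.82: descend ε ; hops seen [H1] ; pick H1
  Q 235.113.0.5: descend 1110101101110001 ; hops seen [H1,H5] ; pick H5
  Q 235.113.2.18: descend 1110101101110001 ; hops seen [H1,H5] ; pick H5
  Q 54.31.173.127: descend ε ; hops seen [H1] ; pick H1
  add 208.0.0.0/4 -> H6 at depth 4
  add 235.113.149.32/28 -> H4 at depth 28
  Q 208.0.1.110: descend 110100 ; hops seen [H1,H6] ; pick H6
  Q 235.113.0.1: descend 1110101101110001 ; hops seen [H1,H5] ; pick H5
  add 210.0.0.0/8 -> H4 at depth 8
  Q 228.176.45.132: descend 1110 ; hops seen [H1] ; pick H1
  Q 235.113.149.39: descend 1110101101110001100101010010 ; hops seen [H1,H5,H4] ; pick H4
  add 235.113.149.36/32 -> H3 at depth 32
  del 210.0.0.0/8 (clear depth 8)
  add 235.0.0.0/9 -> H3 at depth 9
  Q 208.0.0.30: descend 110100 ; hops seen [H1,H6] ; pick H6
  del 235.113.0.0/16 (clear depth 16)
  add 235.113.0.0/16 -> H4 at depth 16
  add 235.113.149.32/29 -> H1 at depth 29
  Q 235.113.0.5: descend 1110101101110001 ; hops seen [H1,H3,H4] ; pick H4

== LOOKUPS ==
["H1","H5","H5","H1","H6","H5","H1","H4","H6","H4"]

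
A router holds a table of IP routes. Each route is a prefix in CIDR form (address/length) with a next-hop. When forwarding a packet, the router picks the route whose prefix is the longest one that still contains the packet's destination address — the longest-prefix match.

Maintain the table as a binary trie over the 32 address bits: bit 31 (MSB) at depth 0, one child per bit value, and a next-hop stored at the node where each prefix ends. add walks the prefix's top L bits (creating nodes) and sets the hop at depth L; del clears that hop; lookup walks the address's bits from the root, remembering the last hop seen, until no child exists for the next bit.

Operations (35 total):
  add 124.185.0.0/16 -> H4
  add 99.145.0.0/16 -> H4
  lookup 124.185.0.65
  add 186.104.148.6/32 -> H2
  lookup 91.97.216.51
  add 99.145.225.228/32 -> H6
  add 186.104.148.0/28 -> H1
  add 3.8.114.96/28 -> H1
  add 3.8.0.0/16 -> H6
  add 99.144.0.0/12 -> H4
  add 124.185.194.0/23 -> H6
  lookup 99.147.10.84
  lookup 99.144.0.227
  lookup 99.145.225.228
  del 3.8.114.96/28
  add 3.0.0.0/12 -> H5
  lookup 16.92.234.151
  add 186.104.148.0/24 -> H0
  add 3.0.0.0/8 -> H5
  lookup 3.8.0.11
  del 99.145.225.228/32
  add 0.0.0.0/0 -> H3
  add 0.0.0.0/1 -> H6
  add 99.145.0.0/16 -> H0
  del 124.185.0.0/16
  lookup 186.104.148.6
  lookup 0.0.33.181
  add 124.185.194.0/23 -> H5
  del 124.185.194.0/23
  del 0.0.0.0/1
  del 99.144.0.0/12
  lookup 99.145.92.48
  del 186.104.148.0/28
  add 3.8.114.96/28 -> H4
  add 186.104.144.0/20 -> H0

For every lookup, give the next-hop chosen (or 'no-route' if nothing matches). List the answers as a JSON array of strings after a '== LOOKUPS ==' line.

Trace:
  add 124.185.0.0/16 -> H4 at depth 16
  add 99.145.0.0/16 -> H4 at depth 16
  Q 124.185.0.65: descend 0111110010111001 ; hops seen [H4] ; pick H4
  add 186.104.148.6/32 -> H2 at depth 32
  Q 91.97.216.51: descend 01 ; hops seen [∅] ; pick no-route
  add 99.145.225.228/32 -> H6 at depth 32
  add 186.104.148.0/28 -> H1 at depth 28
  add 3.8.114.96/28 -> H1 at depth 28
  add 3.8.0.0/16 -> H6 at depth 16
  add 99.144.0.0/12 -> H4 at depth 12
  add 124.185.194.0/23 -> H6 at depth 23
  Q 99.147.10.84: descend 01100011100100 ; hops seen [H4] ; pick H4
  Q 99.144.0.227: descend 011000111001000 ; hops seen [H4] ; pick H4
  Q 99.145.225.228: descend 01100011100100011110000111100100 ; hops seen [H4,H4,H6] ; pick H6
  - 3.8.114.96/28 clear@28
  add 3.0.0.0/12 -> H5 at depth 12
  Q 16.92.234.151: descend 000 ; hops seen [∅] ; pick no-route
  add 186.104.148.0/24 -> H0 at depth 24
  add 3.0.0.0/8 -> H5 at depth 8
  Q 3.8.0.11: descend 00000011000010000 ; hops seen [H5,H5,H6] ; pick H6
  - 99.145.225.228/32 clear@32
  add 0.0.0.0/0 -> H3 at depth 0
  add 0.0.0.0/1 -> H6 at depth 1
  add 99.145.0.0/16 -> H0 at depth 16
  - 124.185.0.0/16 clear@16
  Q 186.104.148.6: descend 10111010011010001001010000000110 ; hops seen [H3,H0,H1,H2] ; pick H2
  Q 0.0.33.181: descend 000000 ; hops seen [H3,H6] ; pick H6
  add 124.185.194.0/23 -> H5 at depth 23
  - 124.185.194.0/23 clear@23
  - 0.0.0.0/1 clear@1
  - 99.144.0.0/12 clear@12
  Q 99.145.92.48: descend 0110001110010001 ; hops seen [H3,H0] ; pick H0
  - 186.104.148.0/28 clear@28
  add 3.8.114.96/28 -> H4 at depth 28
  add 186.104.144.0/20 -> H0 at depth 20

== LOOKUPS ==
["H4","no-route","H4","H4","H6","no-route","H6","H2","H6","H0"]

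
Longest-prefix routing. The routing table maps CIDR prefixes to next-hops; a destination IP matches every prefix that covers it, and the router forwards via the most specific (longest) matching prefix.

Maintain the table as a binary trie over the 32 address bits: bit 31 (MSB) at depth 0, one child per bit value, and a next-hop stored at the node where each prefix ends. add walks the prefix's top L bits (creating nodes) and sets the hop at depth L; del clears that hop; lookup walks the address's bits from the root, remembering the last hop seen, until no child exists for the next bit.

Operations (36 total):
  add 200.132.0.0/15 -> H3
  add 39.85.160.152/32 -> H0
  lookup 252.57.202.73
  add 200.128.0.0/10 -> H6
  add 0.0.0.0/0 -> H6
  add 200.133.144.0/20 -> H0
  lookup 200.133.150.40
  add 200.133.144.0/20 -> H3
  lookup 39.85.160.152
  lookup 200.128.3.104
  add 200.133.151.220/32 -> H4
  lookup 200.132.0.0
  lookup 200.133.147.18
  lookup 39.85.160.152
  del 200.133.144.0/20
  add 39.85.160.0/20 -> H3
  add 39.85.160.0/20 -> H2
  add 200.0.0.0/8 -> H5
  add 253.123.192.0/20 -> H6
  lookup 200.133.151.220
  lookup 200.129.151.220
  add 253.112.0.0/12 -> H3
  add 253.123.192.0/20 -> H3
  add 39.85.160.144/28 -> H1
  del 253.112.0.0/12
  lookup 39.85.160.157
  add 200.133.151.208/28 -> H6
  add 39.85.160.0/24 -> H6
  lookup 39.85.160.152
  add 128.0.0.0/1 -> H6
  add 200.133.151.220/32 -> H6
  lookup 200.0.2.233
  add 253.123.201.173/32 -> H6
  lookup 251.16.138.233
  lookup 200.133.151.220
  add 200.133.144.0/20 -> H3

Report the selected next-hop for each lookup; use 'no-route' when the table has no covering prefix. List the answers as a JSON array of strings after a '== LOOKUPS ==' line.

Apply in order:
  add 200.132.0.0/15 -> H3 at depth 15
  add 39.85.160.152/32 -> H0 at depth 32
  lookup 252.57.202.73: bits 11 walk d0:-→d1:-→d2:- -> no-route
  add 200.128.0.0/10 -> H6 at depth 10
  add 0.0.0.0/0 -> H6 at depth 0
  add 200.133.144.0/20 -> H0 at depth 20
  lookup 200.133.150.40: bits 11001000100001011001 walk d0:H6→d1:-→d2:-→d3:-→d4:-→d5:-→d6:-→d7:-→d8:-→d9:-→d10:H6→d11:-→d12:-→d13:-→d14:-→d15:H3→d16:-→d17:-→d18:-→d19:-→d20:H0 -> H0
  add 200.133.144.0/20 -> H3 at depth 20
  lookup 39.85.160.152: bits 00100111010101011010000010011000 walk d0:H6→d1:-→d2:-→d3:-→d4:-→d5:-→d6:-→d7:-→d8:-→d9:-→d10:-→d11:-→d12:-→d13:-→d14:-→d15:-→d16:-→d17:-→d18:-→d19:-→d20:-→d21:-→d22:-→d23:-→d24:-→d25:-→d26:-→d27:-→d28:-→d29:-→d30:-→d31:-→d32:H0 -> H0
  lookup 200.128.3.104: bits 1100100010000 walk d0:H6→d1:-→d2:-→d3:-→d4:-→d5:-→d6:-→d7:-→d8:-→d9:-→d10:H6→d11:-→d12:-→d13:- -> H6
  add 200.133.151.220/32 -> H4 at depth 32
  lookup 200.132.0.0: bits 110010001000010 walk d0:H6→d1:-→d2:-→d3:-→d4:-→d5:-→d6:-→d7:-→d8:-→d9:-→d10:H6→d11:-→d12:-→d13:-→d14:-→d15:H3 -> H3
  lookup 200.133.147.18: bits 110010001000010110010 walk d0:H6→d1:-→d2:-→d3:-→d4:-→d5:-→d6:-→d7:-→d8:-→d9:-→d10:H6→d11:-→d12:-→d13:-→d14:-→d15:H3→d16:-→d17:-→d18:-→d19:-→d20:H3→d21:- -> H3
  lookup 39.85.160.152: bits 00100111010101011010000010011000 walk d0:H6→d1:-→d2:-→d3:-→d4:-→d5:-→d6:-→d7:-→d8:-→d9:-→d10:-→d11:-→d12:-→d13:-→d14:-→d15:-→d16:-→d17:-→d18:-→d19:-→d20:-→d21:-→d22:-→d23:-→d24:-→d25:-→d26:-→d27:-→d28:-→d29:-→d30:-→d31:-→d32:H0 -> H0
  - 200.133.144.0/20 clear@20
  add 39.85.160.0/20 -> H3 at depth 20
  add 39.85.160.0/20 -> H2 at depth 20
  add 200.0.0.0/8 -> H5 at depth 8
  add 253.123.192.0/20 -> H6 at depth 20
  lookup 200.133.151.220: bits 11001000100001011001011111011100 walk d0:H6→d1:-→d2:-→d3:-→d4:-→d5:-→d6:-→d7:-→d8:H5→d9:-→d10:H6→d11:-→d12:-→d13:-→d14:-→d15:H3→d16:-→d17:-→d18:-→d19:-→d20:-→d21:-→d22:-→d23:-→d24:-→d25:-→d26:-→d27:-→d28:-→d29:-→d30:-→d31:-→d32:H4 -> H4
  lookup 200.129.151.220: bits 1100100010000 walk d0:H6→d1:-→d2:-→d3:-→d4:-→d5:-→d6:-→d7:-→d8:H5→d9:-→d10:H6→d11:-→d12:-→d13:- -> H6
  add 253.112.0.0/12 -> H3 at depth 12
  add 253.123.192.0/20 -> H3 at depth 20
  add 39.85.160.144/28 -> H1 at depth 28
  - 253.112.0.0/12 clear@12
  lookup 39.85.160.157: bits 00100111010101011010000010011 walk d0:H6→d1:-→d2:-→d3:-→d4:-→d5:-→d6:-→d7:-→d8:-→d9:-→d10:-→d11:-→d12:-→d13:-→d14:-→d15:-→d16:-→d17:-→d18:-→d19:-→d20:H2→d21:-→d22:-→d23:-→d24:-→d25:-→d26:-→d27:-→d28:H1→d29:- -> H1
  add 200.133.151.208/28 -> H6 at depth 28
  add 39.85.160.0/24 -> H6 at depth 24
  lookup 39.85.160.152: bits 00100111010101011010000010011000 walk d0:H6→d1:-→d2:-→d3:-→d4:-→d5:-→d6:-→d7:-→d8:-→d9:-→d10:-→d11:-→d12:-→d13:-→d14:-→d15:-→d16:-→d17:-→d18:-→d19:-→d20:H2→d21:-→d22:-→d23:-→d24:H6→d25:-→d26:-→d27:-→d28:H1→d29:-→d30:-→d31:-→d32:H0 -> H0
  add 128.0.0.0/1 -> H6 at depth 1
  add 200.133.151.220/32 -> H6 at depth 32
  lookup 200.0.2.233: bits 11001000 walk d0:H6→d1:H6→d2:-→d3:-→d4:-→d5:-→d6:-→d7:-→d8:H5 -> H5
  add 253.123.201.173/32 -> H6 at depth 32
  lookup 251.16.138.233: bits 11111 walk d0:H6→d1:H6→d2:-→d3:-→d4:-→d5:- -> H6
  lookup 200.133.151.220: bits 11001000100001011001011111011100 walk d0:H6→d1:H6→d2:-→d3:-→d4:-→d5:-→d6:-→d7:-→d8:H5→d9:-→d10:H6→d11:-→d12:-→d13:-→d14:-→d15:H3→d16:-→d17:-→d18:-→d19:-→d20:-→d21:-→d22:-→d23:-→d24:-→d25:-→d26:-→d27:-→d28:H6→d29:-→d30:-→d31:-→d32:H6 -> H6
  add 200.133.144.0/20 -> H3 at depth 20

== LOOKUPS ==
["no-route","H0","H0","H6","H3","H3","H0","H4","H6","H1","H0","H5","H6","H6"]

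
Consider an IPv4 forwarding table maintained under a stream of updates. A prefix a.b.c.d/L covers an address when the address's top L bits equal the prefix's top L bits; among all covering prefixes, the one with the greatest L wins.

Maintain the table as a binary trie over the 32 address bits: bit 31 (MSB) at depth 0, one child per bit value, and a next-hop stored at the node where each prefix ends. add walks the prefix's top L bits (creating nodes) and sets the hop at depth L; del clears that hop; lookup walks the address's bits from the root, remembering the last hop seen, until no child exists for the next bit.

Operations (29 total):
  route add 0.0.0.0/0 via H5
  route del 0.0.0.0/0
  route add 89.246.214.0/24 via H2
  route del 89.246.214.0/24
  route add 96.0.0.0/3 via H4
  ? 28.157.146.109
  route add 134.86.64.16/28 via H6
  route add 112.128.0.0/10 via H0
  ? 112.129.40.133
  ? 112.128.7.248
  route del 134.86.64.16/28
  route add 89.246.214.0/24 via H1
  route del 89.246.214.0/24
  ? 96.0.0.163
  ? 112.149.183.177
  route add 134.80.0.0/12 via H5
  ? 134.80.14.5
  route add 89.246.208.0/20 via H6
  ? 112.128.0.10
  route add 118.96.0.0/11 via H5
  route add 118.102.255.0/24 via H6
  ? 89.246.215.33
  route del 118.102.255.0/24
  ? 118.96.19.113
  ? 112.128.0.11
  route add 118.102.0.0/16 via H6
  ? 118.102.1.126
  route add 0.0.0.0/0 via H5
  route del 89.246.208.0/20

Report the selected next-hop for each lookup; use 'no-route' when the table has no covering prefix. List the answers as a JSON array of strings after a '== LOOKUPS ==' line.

Trace:
  + 0.0.0.0/0 (H5) depth=0
  del 0.0.0.0/0 (clear depth 0)
  + 89.246.214.0/24 (H2) depth=24
  del 89.246.214.0/24 (clear depth 24)
  + 96.0.0.0/3 (H4) depth=3
  ? 28.157.146.109  path d0:-→d1:-  best=no-route
  + 134.86.64.16/28 (H6) depth=28
  + 112.128.0.0/10 (H0) depth=10
  ? 112.129.40.133  path d0:-→d1:-→d2:-→d3:H4→d4:-→d5:-→d6:-→d7:-→d8:-→d9:-→d10:H0  best=H0
  ? 112.128.7.248  path d0:-→d1:-→d2:-→d3:H4→d4:-→d5:-→d6:-→d7:-→d8:-→d9:-→d10:H0  best=H0
  del 134.86.64.16/28 (clear depth 28)
  + 89.246.214.0/24 (H1) depth=24
  del 89.246.214.0/24 (clear depth 24)
  ? 96.0.0.163  path d0:-→d1:-→d2:-→d3:H4  best=H4
  ? 112.149.183.177  path d0:-→d1:-→d2:-→d3:H4→d4:-→d5:-→d6:-→d7:-→d8:-→d9:-→d10:H0  best=H0
  + 134.80.0.0/12 (H5) depth=12
  ? 134.80.14.5  path d0:-→d1:-→d2:-→d3:-→d4:-→d5:-→d6:-→d7:-→d8:-→d9:-→d10:-→d11:-→d12:H5→d13:-  best=H5
  + 89.246.208.0/20 (H6) depth=20
  ? 112.128.0.10  path d0:-→d1:-→d2:-→d3:H4→d4:-→d5:-→d6:-→d7:-→d8:-→d9:-→d10:H0  best=H0
  + 118.96.0.0/11 (H5) depth=11
  + 118.102.255.0/24 (H6) depth=24
  ? 89.246.215.33  path d0:-→d1:-→d2:-→d3:-→d4:-→d5:-→d6:-→d7:-→d8:-→d9:-→d10:-→d11:-→d12:-→d13:-→d14:-→d15:-→d16:-→d17:-→d18:-→d19:-→d20:H6→d21:-→d22:-→d23:-  best=H6
  del 118.102.255.0/24 (clear depth 24)
  ? 118.96.19.113  path d0:-→d1:-→d2:-→d3:H4→d4:-→d5:-→d6:-→d7:-→d8:-→d9:-→d10:-→d11:H5→d12:-→d13:-  best=H5
  ? 112.128.0.11  path d0:-→d1:-→d2:-→d3:H4→d4:-→d5:-→d6:-→d7:-→d8:-→d9:-→d10:H0  best=H0
  + 118.102.0.0/16 (H6) depth=16
  ? 118.102.1.126  path d0:-→d1:-→d2:-→d3:H4→d4:-→d5:-→d6:-→d7:-→d8:-→d9:-→d10:-→d11:H5→d12:-→d13:-→d14:-→d15:-→d16:H6  best=H6
  + 0.0.0.0/0 (H5) depth=0
  del 89.246.208.0/20 (clear depth 20)

== LOOKUPS ==
["no-route","H0","H0","H4","H0","H5","H0","H6","H5","H0","H6"]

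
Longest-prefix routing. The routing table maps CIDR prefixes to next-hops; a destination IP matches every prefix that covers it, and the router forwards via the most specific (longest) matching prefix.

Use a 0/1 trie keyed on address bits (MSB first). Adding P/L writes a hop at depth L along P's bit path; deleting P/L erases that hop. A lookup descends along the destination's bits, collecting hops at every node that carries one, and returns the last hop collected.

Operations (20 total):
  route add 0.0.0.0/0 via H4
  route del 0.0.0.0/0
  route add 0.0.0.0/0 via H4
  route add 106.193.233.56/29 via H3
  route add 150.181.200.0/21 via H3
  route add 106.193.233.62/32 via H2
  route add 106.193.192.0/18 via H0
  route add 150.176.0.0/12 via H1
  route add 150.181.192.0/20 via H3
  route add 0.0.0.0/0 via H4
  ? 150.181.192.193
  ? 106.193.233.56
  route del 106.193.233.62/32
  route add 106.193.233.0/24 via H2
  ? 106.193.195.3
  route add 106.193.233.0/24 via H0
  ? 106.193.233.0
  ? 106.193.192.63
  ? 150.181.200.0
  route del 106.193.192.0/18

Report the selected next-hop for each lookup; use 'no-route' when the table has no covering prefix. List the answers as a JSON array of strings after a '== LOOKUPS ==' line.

Apply in order:
  + 0.0.0.0/0 (H4) depth=0
  - 0.0.0.0/0 clear@0
  + 0.0.0.0/0 (H4) depth=0
  + 106.193.233.56/29 (H3) depth=29
  + 150.181.200.0/21 (H3) depth=21
  + 106.193.233.62/32 (H2) depth=32
  + 106.193.192.0/18 (H0) depth=18
  + 150.176.0.0/12 (H1) depth=12
  + 150.181.192.0/20 (H3) depth=20
  + 0.0.0.0/0 (H4) depth=0
  Q 150.181.192.193: descend 10010110101101011100 ; hops seen [H4,H1,H3] ; pick H3
  Q 106.193.233.56: descend 01101010110000011110100100111 ; hops seen [H4,H0,H3] ; pick H3
  - 106.193.233.62/32 clear@32
  + 106.193.233.0/24 (H2) depth=24
  Q 106.193.195.3: descend 011010101100000111 ; hops seen [H4,H0] ; pick H0
  + 106.193.233.0/24 (H0) depth=24
  Q 106.193.233.0: descend 01101010110000011110100100 ; hops seen [H4,H0,H0] ; pick H0
  Q 106.193.192.63: descend 011010101100000111 ; hops seen [H4,H0] ; pick H0
  Q 150.181.200.0: descend 100101101011010111001 ; hops seen [H4,H1,H3,H3] ; pick H3
  - 106.193.192.0/18 clear@18

== LOOKUPS ==
["H3","H3","H0","H0","H0","H3"]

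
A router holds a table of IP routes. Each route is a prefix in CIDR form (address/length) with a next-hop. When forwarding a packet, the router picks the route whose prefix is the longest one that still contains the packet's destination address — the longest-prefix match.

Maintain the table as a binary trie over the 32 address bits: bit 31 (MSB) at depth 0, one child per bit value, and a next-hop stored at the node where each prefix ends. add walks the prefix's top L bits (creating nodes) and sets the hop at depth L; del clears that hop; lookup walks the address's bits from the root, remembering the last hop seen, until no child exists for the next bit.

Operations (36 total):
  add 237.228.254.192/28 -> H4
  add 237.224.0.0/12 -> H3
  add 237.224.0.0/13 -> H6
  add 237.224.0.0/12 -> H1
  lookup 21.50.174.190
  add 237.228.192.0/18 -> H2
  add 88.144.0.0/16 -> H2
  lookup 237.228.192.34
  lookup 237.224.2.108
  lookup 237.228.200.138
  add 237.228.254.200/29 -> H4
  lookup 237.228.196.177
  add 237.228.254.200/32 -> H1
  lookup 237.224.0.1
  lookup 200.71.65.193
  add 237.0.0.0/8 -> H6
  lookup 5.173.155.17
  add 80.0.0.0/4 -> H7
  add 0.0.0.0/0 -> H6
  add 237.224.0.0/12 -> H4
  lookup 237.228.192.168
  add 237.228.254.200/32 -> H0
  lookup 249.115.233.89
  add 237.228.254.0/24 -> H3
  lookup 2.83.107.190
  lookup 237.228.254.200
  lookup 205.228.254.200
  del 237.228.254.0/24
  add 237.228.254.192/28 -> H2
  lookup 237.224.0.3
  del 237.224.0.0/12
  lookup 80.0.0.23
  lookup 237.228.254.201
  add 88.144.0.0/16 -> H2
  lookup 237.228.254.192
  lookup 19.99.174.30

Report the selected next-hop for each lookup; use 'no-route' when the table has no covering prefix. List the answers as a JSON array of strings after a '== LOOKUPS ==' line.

Apply in order:
  add 237.228.254.192/28 -> H4 at depth 28
  add 237.224.0.0/12 -> H3 at depth 12
  add 237.224.0.0/13 -> H6 at depth 13
  add 237.224.0.0/12 -> H1 at depth 12
  ? 21.50.174.190  path d0:-  best=no-route
  add 237.228.192.0/18 -> H2 at depth 18
  add 88.144.0.0/16 -> H2 at depth 16
  ? 237.228.192.34  path d0:-→d1:-→d2:-→d3:-→d4:-→d5:-→d6:-→d7:-→d8:-→d9:-→d10:-→d11:-→d12:H1→d13:H6→d14:-→d15:-→d16:-→d17:-→d18:H2  best=H2
  ? 237.224.2.108  path d0:-→d1:-→d2:-→d3:-→d4:-→d5:-→d6:-→d7:-→d8:-→d9:-→d10:-→d11:-→d12:H1→d13:H6  best=H6
  ? 237.228.200.138  path d0:-→d1:-→d2:-→d3:-→d4:-→d5:-→d6:-→d7:-→d8:-→d9:-→d10:-→d11:-→d12:H1→d13:H6→d14:-→d15:-→d16:-→d17:-→d18:H2  best=H2
  add 237.228.254.200/29 -> H4 at depth 29
  ? 237.228.196.177  path d0:-→d1:-→d2:-→d3:-→d4:-→d5:-→d6:-→d7:-→d8:-→d9:-→d10:-→d11:-→d12:H1→d13:H6→d14:-→d15:-→d16:-→d17:-→d18:H2  best=H2
  add 237.228.254.200/32 -> H1 at depth 32
  ? 237.224.0.1  path d0:-→d1:-→d2:-→d3:-→d4:-→d5:-→d6:-→d7:-→d8:-→d9:-→d10:-→d11:-→d12:H1→d13:H6  best=H6
  ? 200.71.65.193  path d0:-→d1:-→d2:-  best=no-route
  add 237.0.0.0/8 -> H6 at depth 8
  ? 5.173.155.17  path d0:-→d1:-  best=no-route
  add 80.0.0.0/4 -> H7 at depth 4
  add 0.0.0.0/0 -> H6 at depth 0
  add 237.224.0.0/12 -> H4 at depth 12
  ? 237.228.192.168  path d0:H6→d1:-→d2:-→d3:-→d4:-→d5:-→d6:-→d7:-→d8:H6→d9:-→d10:-→d11:-→d12:H4→d13:H6→d14:-→d15:-→d16:-→d17:-→d18:H2  best=H2
  add 237.228.254.200/32 -> H0 at depth 32
  ? 249.115.233.89  path d0:H6→d1:-→d2:-→d3:-  best=H6
  add 237.228.254.0/24 -> H3 at depth 24
  ? 2.83.107.190  path d0:H6→d1:-  best=H6
  ? 237.228.254.200  path d0:H6→d1:-→d2:-→d3:-→d4:-→d5:-→d6:-→d7:-→d8:H6→d9:-→d10:-→d11:-→d12:H4→d13:H6→d14:-→d15:-→d16:-→d17:-→d18:H2→d19:-→d20:-→d21:-→d22:-→d23:-→d24:H3→d25:-→d26:-→d27:-→d28:H4→d29:H4→d30:-→d31:-→d32:H0  best=H0
  ? 205.228.254.200  path d0:H6→d1:-→d2:-  best=H6
  del 237.228.254.0/24 (clear depth 24)
  add 237.228.254.192/28 -> H2 at depth 28
  ? 237.224.0.3  path d0:H6→d1:-→d2:-→d3:-→d4:-→d5:-→d6:-→d7:-→d8:H6→d9:-→d10:-→d11:-→d12:H4→d13:H6  best=H6
  del 237.224.0.0/12 (clear depth 12)
  ? 80.0.0.23  path d0:H6→d1:-→d2:-→d3:-→d4:H7  best=H7
  ? 237.228.254.201  path d0:H6→d1:-→d2:-→d3:-→d4:-→d5:-→d6:-→d7:-→d8:H6→d9:-→d10:-→d11:-→d12:-→d13:H6→d14:-→d15:-→d16:-→d17:-→d18:H2→d19:-→d20:-→d21:-→d22:-→d23:-→d24:-→d25:-→d26:-→d27:-→d28:H2→d29:H4→d30:-→d31:-  best=H4
  add 88.144.0.0/16 -> H2 at depth 16
  ? 237.228.254.192  path d0:H6→d1:-→d2:-→d3:-→d4:-→d5:-→d6:-→d7:-→d8:H6→d9:-→d10:-→d11:-→d12:-→d13:H6→d14:-→d15:-→d16:-→d17:-→d18:H2→d19:-→d20:-→d21:-→d22:-→d23:-→d24:-→d25:-→d26:-→d27:-→d28:H2  best=H2
  ? 19.99.174.30  path d0:H6→d1:-  best=H6

== LOOKUPS ==
["no-route","H2","H6","H2","H2","H6","no-route","no-route","H2","H6","H6","H0","H6","H6","H7","H4","H2","H6"]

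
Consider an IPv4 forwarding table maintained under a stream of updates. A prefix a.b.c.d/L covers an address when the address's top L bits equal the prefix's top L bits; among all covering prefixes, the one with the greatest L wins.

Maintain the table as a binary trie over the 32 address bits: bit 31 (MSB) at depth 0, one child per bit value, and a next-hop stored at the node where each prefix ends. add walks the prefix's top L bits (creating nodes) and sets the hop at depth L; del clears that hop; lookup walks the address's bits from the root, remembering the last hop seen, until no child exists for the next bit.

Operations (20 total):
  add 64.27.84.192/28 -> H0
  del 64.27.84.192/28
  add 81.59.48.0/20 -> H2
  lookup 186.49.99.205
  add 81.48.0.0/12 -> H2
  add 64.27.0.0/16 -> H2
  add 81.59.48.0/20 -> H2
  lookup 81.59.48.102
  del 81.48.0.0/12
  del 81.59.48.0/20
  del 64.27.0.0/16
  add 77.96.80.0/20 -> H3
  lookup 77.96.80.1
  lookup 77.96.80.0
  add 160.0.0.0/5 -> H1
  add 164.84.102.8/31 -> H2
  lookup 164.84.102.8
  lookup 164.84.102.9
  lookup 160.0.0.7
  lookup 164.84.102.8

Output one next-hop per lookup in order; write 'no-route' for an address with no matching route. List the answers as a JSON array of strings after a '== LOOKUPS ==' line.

Apply in order:
  + 64.27.84.192/28 (H0) depth=28
  del 64.27.84.192/28 (clear depth 28)
  + 81.59.48.0/20 (H2) depth=20
  Q 186.49.99.205: descend ε ; hops seen [∅] ; pick no-route
  + 81.48.0.0/12 (H2) depth=12
  + 64.27.0.0/16 (H2) depth=16
  + 81.59.48.0/20 (H2) depth=20
  Q 81.59.48.102: descend 01010001001110110011 ; hops seen [H2,H2] ; pick H2
  del 81.48.0.0/12 (clear depth 12)
  del 81.59.48.0/20 (clear depth 20)
  del 64.27.0.0/16 (clear depth 16)
  + 77.96.80.0/20 (H3) depth=20
  Q 77.96.80.1: descend 01001101011000000101 ; hops seen [H3] ; pick H3
  Q 77.96.80.0: descend 01001101011000000101 ; hops seen [H3] ; pick H3
  + 160.0.0.0/5 (H1) depth=5
  + 164.84.102.8/31 (H2) depth=31
  Q 164.84.102.8: descend 1010010001010100011001100000100 ; hops seen [H1,H2] ; pick H2
  Q 164.84.102.9: descend 1010010001010100011001100000100 ; hops seen [H1,H2] ; pick H2
  Q 160.0.0.7: descend 10100 ; hops seen [H1] ; pick H1
  Q 164.84.102.8: descend 1010010001010100011001100000100 ; hops seen [H1,H2] ; pick H2

== LOOKUPS ==
["no-route","H2","H3","H3","H2","H2","H1","H2"]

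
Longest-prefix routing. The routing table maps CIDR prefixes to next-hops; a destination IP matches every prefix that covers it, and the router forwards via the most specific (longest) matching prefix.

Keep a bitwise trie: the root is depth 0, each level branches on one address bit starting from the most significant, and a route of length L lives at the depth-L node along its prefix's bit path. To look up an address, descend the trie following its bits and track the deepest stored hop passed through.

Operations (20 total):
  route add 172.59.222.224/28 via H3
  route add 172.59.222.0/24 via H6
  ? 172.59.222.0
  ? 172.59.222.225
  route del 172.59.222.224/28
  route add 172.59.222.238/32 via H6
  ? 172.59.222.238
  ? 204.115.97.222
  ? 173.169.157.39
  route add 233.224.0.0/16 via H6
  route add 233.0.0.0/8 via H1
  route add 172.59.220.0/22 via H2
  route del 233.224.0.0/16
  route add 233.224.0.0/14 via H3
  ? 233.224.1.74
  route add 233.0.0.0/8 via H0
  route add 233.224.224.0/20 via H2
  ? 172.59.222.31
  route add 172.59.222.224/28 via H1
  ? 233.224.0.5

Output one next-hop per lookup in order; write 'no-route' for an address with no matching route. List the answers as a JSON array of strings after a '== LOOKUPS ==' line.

Trace:
  add 172.59.222.224/28 -> H3 at depth 28
  add 172.59.222.0/24 -> H6 at depth 24
  ? 172.59.222.0  path d0:-→d1:-→d2:-→d3:-→d4:-→d5:-→d6:-→d7:-→d8:-→d9:-→d10:-→d11:-→d12:-→d13:-→d14:-→d15:-→d16:-→d17:-→d18:-→d19:-→d20:-→d21:-→d22:-→d23:-→d24:H6  best=H6
  ? 172.59.222.225  path d0:-→d1:-→d2:-→d3:-→d4:-→d5:-→d6:-→d7:-→d8:-→d9:-→d10:-→d11:-→d12:-→d13:-→d14:-→d15:-→d16:-→d17:-→d18:-→d19:-→d20:-→d21:-→d22:-→d23:-→d24:H6→d25:-→d26:-→d27:-→d28:H3  best=H3
  - 172.59.222.224/28 clear@28
  add 172.59.222.238/32 -> H6 at depth 32
  ? 172.59.222.238  path d0:-→d1:-→d2:-→d3:-→d4:-→d5:-→d6:-→d7:-→d8:-→d9:-→d10:-→d11:-→d12:-→d13:-→d14:-→d15:-→d16:-→d17:-→d18:-→d19:-→d20:-→d21:-→d22:-→d23:-→d24:H6→d25:-→d26:-→d27:-→d28:-→d29:-→d30:-→d31:-→d32:H6  best=H6
  ? 204.115.97.222  path d0:-→d1:-  best=no-route
  ? 173.169.157.39  path d0:-→d1:-→d2:-→d3:-→d4:-→d5:-→d6:-→d7:-  best=no-route
  add 233.224.0.0/16 -> H6 at depth 16
  add 233.0.0.0/8 -> H1 at depth 8
  add 172.59.220.0/22 -> H2 at depth 22
  - 233.224.0.0/16 clear@16
  add 233.224.0.0/14 -> H3 at depth 14
  ? 233.224.1.74  path d0:-→d1:-→d2:-→d3:-→d4:-→d5:-→d6:-→d7:-→d8:H1→d9:-→d10:-→d11:-→d12:-→d13:-→d14:H3→d15:-→d16:-  best=H3
  add 233.0.0.0/8 -> H0 at depth 8
  add 233.224.224.0/20 -> H2 at depth 20
  ? 172.59.222.31  path d0:-→d1:-→d2:-→d3:-→d4:-→d5:-→d6:-→d7:-→d8:-→d9:-→d10:-→d11:-→d12:-→d13:-→d14:-→d15:-→d16:-→d17:-→d18:-→d19:-→d20:-→d21:-→d22:H2→d23:-→d24:H6  best=H6
  add 172.59.222.224/28 -> H1 at depth 28
  ? 233.224.0.5  path d0:-→d1:-→d2:-→d3:-→d4:-→d5:-→d6:-→d7:-→d8:H0→d9:-→d10:-→d11:-→d12:-→d13:-→d14:H3→d15:-→d16:-  best=H3

== LOOKUPS ==
["H6","H3","H6","no-route","no-route","H3","H6","H3"]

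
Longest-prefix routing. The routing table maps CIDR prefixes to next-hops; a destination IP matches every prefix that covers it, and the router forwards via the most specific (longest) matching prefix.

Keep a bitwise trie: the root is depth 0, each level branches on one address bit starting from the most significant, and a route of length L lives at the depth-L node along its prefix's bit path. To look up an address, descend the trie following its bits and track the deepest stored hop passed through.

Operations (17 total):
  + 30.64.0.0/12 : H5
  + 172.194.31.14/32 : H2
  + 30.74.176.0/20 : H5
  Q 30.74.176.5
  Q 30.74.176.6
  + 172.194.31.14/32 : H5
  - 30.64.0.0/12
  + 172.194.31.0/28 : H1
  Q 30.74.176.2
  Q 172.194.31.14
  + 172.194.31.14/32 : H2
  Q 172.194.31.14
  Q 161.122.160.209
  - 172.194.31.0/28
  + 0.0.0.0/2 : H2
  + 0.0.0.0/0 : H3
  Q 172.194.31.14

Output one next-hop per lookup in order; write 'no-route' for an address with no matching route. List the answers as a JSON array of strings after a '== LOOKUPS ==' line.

Apply in order:
  add 30.64.0.0/12 -> H5 at depth 12
  add 172.194.31.14/32 -> H2 at depth 32
  add 30.74.176.0/20 -> H5 at depth 20
  lookup 30.74.176.5: bits 00011110010010101011 walk d0:-→d1:-→d2:-→d3:-→d4:-→d5:-→d6:-→d7:-→d8:-→d9:-→d10:-→d11:-→d12:H5→d13:-→d14:-→d15:-→d16:-→d17:-→d18:-→d19:-→d20:H5 -> H5
  lookup 30.74.176.6: bits 00011110010010101011 walk d0:-→d1:-→d2:-→d3:-→d4:-→d5:-→d6:-→d7:-→d8:-→d9:-→d10:-→d11:-→d12:H5→d13:-→d14:-→d15:-→d16:-→d17:-→d18:-→d19:-→d20:H5 -> H5
  add 172.194.31.14/32 -> H5 at depth 32
  - 30.64.0.0/12 clear@12
  add 172.194.31.0/28 -> H1 at depth 28
  lookup 30.74.176.2: bits 00011110010010101011 walk d0:-→d1:-→d2:-→d3:-→d4:-→d5:-→d6:-→d7:-→d8:-→d9:-→d10:-→d11:-→d12:-→d13:-→d14:-→d15:-→d16:-→d17:-→d18:-→d19:-→d20:H5 -> H5
  lookup 172.194.31.14: bits 10101100110000100001111100001110 walk d0:-→d1:-→d2:-→d3:-→d4:-→d5:-→d6:-→d7:-→d8:-→d9:-→d10:-→d11:-→d12:-→d13:-→d14:-→d15:-→d16:-→d17:-→d18:-→d19:-→d20:-→d21:-→d22:-→d23:-→d24:-→d25:-→d26:-→d27:-→d28:H1→d29:-→d30:-→d31:-→d32:H5 -> H5
  add 172.194.31.14/32 -> H2 at depth 32
  lookup 172.194.31.14: bits 10101100110000100001111100001110 walk d0:-→d1:-→d2:-→d3:-→d4:-→d5:-→d6:-→d7:-→d8:-→d9:-→d10:-→d11:-→d12:-→d13:-→d14:-→d15:-→d16:-→d17:-→d18:-→d19:-→d20:-→d21:-→d22:-→d23:-→d24:-→d25:-→d26:-→d27:-→d28:H1→d29:-→d30:-→d31:-→d32:H2 -> H2
  lookup 161.122.160.209: bits 1010 walk d0:-→d1:-→d2:-→d3:-→d4:- -> no-route
  - 172.194.31.0/28 clear@28
  add 0.0.0.0/2 -> H2 at depth 2
  add 0.0.0.0/0 -> H3 at depth 0
  lookup 172.194.31.14: bits 10101100110000100001111100001110 walk d0:H3→d1:-→d2:-→d3:-→d4:-→d5:-→d6:-→d7:-→d8:-→d9:-→d10:-→d11:-→d12:-→d13:-→d14:-→d15:-→d16:-→d17:-→d18:-→d19:-→d20:-→d21:-→d22:-→d23:-→d24:-→d25:-→d26:-→d27:-→d28:-→d29:-→d30:-→d31:-→d32:H2 -> H2

== LOOKUPS ==
["H5","H5","H5","H5","H2","no-route","H2"]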